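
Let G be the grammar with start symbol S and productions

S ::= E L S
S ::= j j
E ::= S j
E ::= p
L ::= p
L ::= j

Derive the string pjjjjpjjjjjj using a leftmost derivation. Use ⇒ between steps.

S⇒ELS⇒pLS⇒pjS⇒pjELS⇒pjSjLS⇒pjjjjLS⇒pjjjjpS⇒pjjjjpELS⇒pjjjjpSjLS⇒pjjjjpjjjLS⇒pjjjjpjjjjS⇒pjjjjpjjjjjj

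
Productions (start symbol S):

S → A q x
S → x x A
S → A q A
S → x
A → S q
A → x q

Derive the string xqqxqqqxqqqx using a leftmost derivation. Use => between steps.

S => Aqx   [S → A q x]
Aqx => Sqqx   [A → S q]
Sqqx => AqAqqx   [S → A q A]
AqAqqx => SqqAqqx   [A → S q]
SqqAqqx => AqAqqAqqx   [S → A q A]
AqAqqAqqx => xqqAqqAqqx   [A → x q]
xqqAqqAqqx => xqqSqqqAqqx   [A → S q]
xqqSqqqAqqx => xqqxqqqAqqx   [S → x]
xqqxqqqAqqx => xqqxqqqxqqqx   [A → x q]

S => Aqx => Sqqx => AqAqqx => SqqAqqx => AqAqqAqqx => xqqAqqAqqx => xqqSqqqAqqx => xqqxqqqAqqx => xqqxqqqxqqqx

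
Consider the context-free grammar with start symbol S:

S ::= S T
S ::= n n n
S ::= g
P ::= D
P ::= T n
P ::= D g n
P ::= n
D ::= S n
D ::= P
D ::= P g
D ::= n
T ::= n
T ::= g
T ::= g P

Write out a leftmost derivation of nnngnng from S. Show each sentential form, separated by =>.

S=>ST=>STT=>STTT=>nnnTTT=>nnngPTT=>nnngnTT=>nnngnnT=>nnngnng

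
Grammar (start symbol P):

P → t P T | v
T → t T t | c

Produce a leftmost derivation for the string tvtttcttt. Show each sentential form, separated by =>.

P => tPT => tvT => tvtTt => tvttTtt => tvtttTttt => tvtttcttt

P => tPT   [P → t P T]
tPT => tvT   [P → v]
tvT => tvtTt   [T → t T t]
tvtTt => tvttTtt   [T → t T t]
tvttTtt => tvtttTttt   [T → t T t]
tvtttTttt => tvtttcttt   [T → c]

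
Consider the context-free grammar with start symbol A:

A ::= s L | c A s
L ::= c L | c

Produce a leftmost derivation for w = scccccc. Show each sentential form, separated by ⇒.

A ⇒ sL ⇒ scL ⇒ sccL ⇒ scccL ⇒ sccccL ⇒ scccccL ⇒ scccccc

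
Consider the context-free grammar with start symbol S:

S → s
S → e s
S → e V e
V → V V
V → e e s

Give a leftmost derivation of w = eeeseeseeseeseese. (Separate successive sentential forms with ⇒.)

S ⇒ eVe ⇒ eVVe ⇒ eeesVe ⇒ eeesVVe ⇒ eeesVVVe ⇒ eeesVVVVe ⇒ eeeseesVVVe ⇒ eeeseeseesVVe ⇒ eeeseeseeseesVe ⇒ eeeseeseeseeseese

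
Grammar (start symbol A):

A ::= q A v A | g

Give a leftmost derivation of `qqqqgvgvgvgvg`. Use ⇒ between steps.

A ⇒ qAvA ⇒ qqAvAvA ⇒ qqqAvAvAvA ⇒ qqqqAvAvAvAvA ⇒ qqqqgvAvAvAvA ⇒ qqqqgvgvAvAvA ⇒ qqqqgvgvgvAvA ⇒ qqqqgvgvgvgvA ⇒ qqqqgvgvgvgvg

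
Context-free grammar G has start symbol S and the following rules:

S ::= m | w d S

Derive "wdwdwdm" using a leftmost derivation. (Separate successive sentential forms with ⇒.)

S⇒wdS⇒wdwdS⇒wdwdwdS⇒wdwdwdm

S ⇒ wdS   [S ::= w d S]
wdS ⇒ wdwdS   [S ::= w d S]
wdwdS ⇒ wdwdwdS   [S ::= w d S]
wdwdwdS ⇒ wdwdwdm   [S ::= m]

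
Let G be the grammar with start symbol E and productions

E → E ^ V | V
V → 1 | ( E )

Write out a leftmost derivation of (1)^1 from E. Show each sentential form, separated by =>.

E => E^V => V^V => (E)^V => (V)^V => (1)^V => (1)^1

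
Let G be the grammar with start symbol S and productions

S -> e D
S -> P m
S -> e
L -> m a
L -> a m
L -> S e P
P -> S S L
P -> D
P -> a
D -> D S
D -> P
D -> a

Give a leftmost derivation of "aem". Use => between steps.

S => Pm => Dm => DSm => PSm => aSm => aem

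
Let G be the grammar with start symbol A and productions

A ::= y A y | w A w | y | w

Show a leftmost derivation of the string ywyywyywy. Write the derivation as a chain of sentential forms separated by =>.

A => yAy => ywAwy => ywyAywy => ywyyAyywy => ywyywyywy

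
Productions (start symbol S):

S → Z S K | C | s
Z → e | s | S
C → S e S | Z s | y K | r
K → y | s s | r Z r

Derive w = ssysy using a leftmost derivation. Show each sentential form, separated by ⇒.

S ⇒ ZSK   [S → Z S K]
ZSK ⇒ SSK   [Z → S]
SSK ⇒ ZSKSK   [S → Z S K]
ZSKSK ⇒ SSKSK   [Z → S]
SSKSK ⇒ sSKSK   [S → s]
sSKSK ⇒ ssKSK   [S → s]
ssKSK ⇒ ssySK   [K → y]
ssySK ⇒ ssysK   [S → s]
ssysK ⇒ ssysy   [K → y]

S ⇒ ZSK ⇒ SSK ⇒ ZSKSK ⇒ SSKSK ⇒ sSKSK ⇒ ssKSK ⇒ ssySK ⇒ ssysK ⇒ ssysy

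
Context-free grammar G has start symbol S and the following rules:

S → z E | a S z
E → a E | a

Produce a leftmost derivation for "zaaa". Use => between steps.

S=>zE=>zaE=>zaaE=>zaaa

S => zE   [S → z E]
zE => zaE   [E → a E]
zaE => zaaE   [E → a E]
zaaE => zaaa   [E → a]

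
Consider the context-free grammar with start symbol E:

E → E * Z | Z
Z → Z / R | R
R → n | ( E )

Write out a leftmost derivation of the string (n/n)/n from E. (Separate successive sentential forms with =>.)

E => Z   [E → Z]
Z => Z/R   [Z → Z / R]
Z/R => R/R   [Z → R]
R/R => (E)/R   [R → ( E )]
(E)/R => (Z)/R   [E → Z]
(Z)/R => (Z/R)/R   [Z → Z / R]
(Z/R)/R => (R/R)/R   [Z → R]
(R/R)/R => (n/R)/R   [R → n]
(n/R)/R => (n/n)/R   [R → n]
(n/n)/R => (n/n)/n   [R → n]

E => Z => Z/R => R/R => (E)/R => (Z)/R => (Z/R)/R => (R/R)/R => (n/R)/R => (n/n)/R => (n/n)/n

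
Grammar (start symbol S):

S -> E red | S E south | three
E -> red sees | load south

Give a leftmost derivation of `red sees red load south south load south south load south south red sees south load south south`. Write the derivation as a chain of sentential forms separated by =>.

S => S E south   [S -> S E south]
S E south => S E south E south   [S -> S E south]
S E south E south => S E south E south E south   [S -> S E south]
S E south E south E south => S E south E south E south E south   [S -> S E south]
S E south E south E south E south => S E south E south E south E south E south   [S -> S E south]
S E south E south E south E south E south => E red E south E south E south E south E south   [S -> E red]
E red E south E south E south E south E south => red sees red E south E south E south E south E south   [E -> red sees]
red sees red E south E south E south E south E south => red sees red load south south E south E south E south E south   [E -> load south]
red sees red load south south E south E south E south E south => red sees red load south south load south south E south E south E south   [E -> load south]
red sees red load south south load south south E south E south E south => red sees red load south south load south south load south south E south E south   [E -> load south]
red sees red load south south load south south load south south E south E south => red sees red load south south load south south load south south red sees south E south   [E -> red sees]
red sees red load south south load south south load south south red sees south E south => red sees red load south south load south south load south south red sees south load south south   [E -> load south]

S => S E south => S E south E south => S E south E south E south => S E south E south E south E south => S E south E south E south E south E south => E red E south E south E south E south E south => red sees red E south E south E south E south E south => red sees red load south south E south E south E south E south => red sees red load south south load south south E south E south E south => red sees red load south south load south south load south south E south E south => red sees red load south south load south south load south south red sees south E south => red sees red load south south load south south load south south red sees south load south south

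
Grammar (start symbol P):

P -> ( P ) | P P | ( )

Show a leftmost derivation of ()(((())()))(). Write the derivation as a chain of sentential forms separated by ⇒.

P ⇒ PP   [P -> P P]
PP ⇒ PPP   [P -> P P]
PPP ⇒ ()PP   [P -> ( )]
()PP ⇒ ()(P)P   [P -> ( P )]
()(P)P ⇒ ()((P))P   [P -> ( P )]
()((P))P ⇒ ()((PP))P   [P -> P P]
()((PP))P ⇒ ()(((P)P))P   [P -> ( P )]
()(((P)P))P ⇒ ()(((())P))P   [P -> ( )]
()(((())P))P ⇒ ()(((())()))P   [P -> ( )]
()(((())()))P ⇒ ()(((())()))()   [P -> ( )]

P⇒PP⇒PPP⇒()PP⇒()(P)P⇒()((P))P⇒()((PP))P⇒()(((P)P))P⇒()(((())P))P⇒()(((())()))P⇒()(((())()))()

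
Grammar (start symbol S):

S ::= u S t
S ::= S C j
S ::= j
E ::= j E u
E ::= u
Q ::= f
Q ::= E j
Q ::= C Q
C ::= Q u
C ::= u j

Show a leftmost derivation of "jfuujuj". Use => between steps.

S => SCj   [S ::= S C j]
SCj => jCj   [S ::= j]
jCj => jQuj   [C ::= Q u]
jQuj => jCQuj   [Q ::= C Q]
jCQuj => jQuQuj   [C ::= Q u]
jQuQuj => jfuQuj   [Q ::= f]
jfuQuj => jfuEjuj   [Q ::= E j]
jfuEjuj => jfuujuj   [E ::= u]

S=>SCj=>jCj=>jQuj=>jCQuj=>jQuQuj=>jfuQuj=>jfuEjuj=>jfuujuj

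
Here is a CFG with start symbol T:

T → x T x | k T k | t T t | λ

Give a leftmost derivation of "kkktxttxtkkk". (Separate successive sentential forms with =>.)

T=>kTk=>kkTkk=>kkkTkkk=>kkktTtkkk=>kkktxTxtkkk=>kkktxtTtxtkkk=>kkktxttxtkkk

T => kTk   [T → k T k]
kTk => kkTkk   [T → k T k]
kkTkk => kkkTkkk   [T → k T k]
kkkTkkk => kkktTtkkk   [T → t T t]
kkktTtkkk => kkktxTxtkkk   [T → x T x]
kkktxTxtkkk => kkktxtTtxtkkk   [T → t T t]
kkktxtTtxtkkk => kkktxttxtkkk   [T → λ]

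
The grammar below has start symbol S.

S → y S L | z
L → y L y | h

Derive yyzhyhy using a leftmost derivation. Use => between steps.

S => ySL   [S → y S L]
ySL => yySLL   [S → y S L]
yySLL => yyzLL   [S → z]
yyzLL => yyzhL   [L → h]
yyzhL => yyzhyLy   [L → y L y]
yyzhyLy => yyzhyhy   [L → h]

S => ySL => yySLL => yyzLL => yyzhL => yyzhyLy => yyzhyhy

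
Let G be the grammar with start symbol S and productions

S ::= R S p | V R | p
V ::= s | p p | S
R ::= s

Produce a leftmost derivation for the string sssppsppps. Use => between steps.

S => VR => SR => RSpR => sSpR => sRSppR => ssSppR => ssRSpppR => sssSpppR => sssVRpppR => sssppRpppR => sssppspppR => sssppsppps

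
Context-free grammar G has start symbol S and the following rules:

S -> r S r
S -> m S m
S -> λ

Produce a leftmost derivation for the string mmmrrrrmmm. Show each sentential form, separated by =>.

S => mSm => mmSmm => mmmSmmm => mmmrSrmmm => mmmrrSrrmmm => mmmrrrrmmm

S => mSm   [S -> m S m]
mSm => mmSmm   [S -> m S m]
mmSmm => mmmSmmm   [S -> m S m]
mmmSmmm => mmmrSrmmm   [S -> r S r]
mmmrSrmmm => mmmrrSrrmmm   [S -> r S r]
mmmrrSrrmmm => mmmrrrrmmm   [S -> λ]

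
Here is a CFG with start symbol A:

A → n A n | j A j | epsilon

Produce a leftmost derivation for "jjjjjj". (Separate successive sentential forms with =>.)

A => jAj => jjAjj => jjjAjjj => jjjjjj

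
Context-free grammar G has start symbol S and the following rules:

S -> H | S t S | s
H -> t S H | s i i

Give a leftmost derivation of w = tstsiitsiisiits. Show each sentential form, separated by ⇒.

S⇒StS⇒HtS⇒tSHtS⇒tStSHtS⇒tStStSHtS⇒tstStSHtS⇒tstHtSHtS⇒tstsiitSHtS⇒tstsiitHHtS⇒tstsiitsiiHtS⇒tstsiitsiisiitS⇒tstsiitsiisiits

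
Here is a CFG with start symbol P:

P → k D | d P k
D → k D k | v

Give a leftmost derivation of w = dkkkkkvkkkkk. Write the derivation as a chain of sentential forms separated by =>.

P => dPk => dkDk => dkkDkk => dkkkDkkk => dkkkkDkkkk => dkkkkkDkkkkk => dkkkkkvkkkkk

P => dPk   [P → d P k]
dPk => dkDk   [P → k D]
dkDk => dkkDkk   [D → k D k]
dkkDkk => dkkkDkkk   [D → k D k]
dkkkDkkk => dkkkkDkkkk   [D → k D k]
dkkkkDkkkk => dkkkkkDkkkkk   [D → k D k]
dkkkkkDkkkkk => dkkkkkvkkkkk   [D → v]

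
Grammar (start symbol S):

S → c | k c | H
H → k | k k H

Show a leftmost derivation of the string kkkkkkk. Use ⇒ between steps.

S⇒H⇒kkH⇒kkkkH⇒kkkkkkH⇒kkkkkkk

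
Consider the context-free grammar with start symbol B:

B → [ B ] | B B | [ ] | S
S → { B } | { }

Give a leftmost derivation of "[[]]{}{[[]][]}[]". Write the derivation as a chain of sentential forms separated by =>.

B=>BB=>[B]B=>[[]]B=>[[]]BB=>[[]]BBB=>[[]]SBB=>[[]]{}BB=>[[]]{}SB=>[[]]{}{B}B=>[[]]{}{BB}B=>[[]]{}{[B]B}B=>[[]]{}{[[]]B}B=>[[]]{}{[[]][]}B=>[[]]{}{[[]][]}[]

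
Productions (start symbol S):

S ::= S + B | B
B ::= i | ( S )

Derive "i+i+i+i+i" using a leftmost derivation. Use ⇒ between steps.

S ⇒ S+B   [S ::= S + B]
S+B ⇒ S+B+B   [S ::= S + B]
S+B+B ⇒ S+B+B+B   [S ::= S + B]
S+B+B+B ⇒ S+B+B+B+B   [S ::= S + B]
S+B+B+B+B ⇒ B+B+B+B+B   [S ::= B]
B+B+B+B+B ⇒ i+B+B+B+B   [B ::= i]
i+B+B+B+B ⇒ i+i+B+B+B   [B ::= i]
i+i+B+B+B ⇒ i+i+i+B+B   [B ::= i]
i+i+i+B+B ⇒ i+i+i+i+B   [B ::= i]
i+i+i+i+B ⇒ i+i+i+i+i   [B ::= i]

S⇒S+B⇒S+B+B⇒S+B+B+B⇒S+B+B+B+B⇒B+B+B+B+B⇒i+B+B+B+B⇒i+i+B+B+B⇒i+i+i+B+B⇒i+i+i+i+B⇒i+i+i+i+i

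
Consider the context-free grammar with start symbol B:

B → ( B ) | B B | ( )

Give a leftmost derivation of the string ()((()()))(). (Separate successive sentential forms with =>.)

B => BB   [B → B B]
BB => ()B   [B → ( )]
()B => ()BB   [B → B B]
()BB => ()(B)B   [B → ( B )]
()(B)B => ()((B))B   [B → ( B )]
()((B))B => ()((BB))B   [B → B B]
()((BB))B => ()((()B))B   [B → ( )]
()((()B))B => ()((()()))B   [B → ( )]
()((()()))B => ()((()()))()   [B → ( )]

B => BB => ()B => ()BB => ()(B)B => ()((B))B => ()((BB))B => ()((()B))B => ()((()()))B => ()((()()))()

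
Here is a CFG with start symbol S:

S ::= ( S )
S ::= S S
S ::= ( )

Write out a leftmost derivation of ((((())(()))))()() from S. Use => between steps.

S=>SS=>SSS=>(S)SS=>((S))SS=>(((S)))SS=>(((SS)))SS=>((((S)S)))SS=>((((())S)))SS=>((((())(S))))SS=>((((())(()))))SS=>((((())(()))))()S=>((((())(()))))()()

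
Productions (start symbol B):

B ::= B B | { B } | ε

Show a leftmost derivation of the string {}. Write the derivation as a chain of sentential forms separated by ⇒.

B⇒BB⇒BBB⇒BBBB⇒BBBBB⇒BBBBBB⇒{B}BBBBB⇒{}BBBBB⇒{}BBBB⇒{}BBB⇒{}BB⇒{}B⇒{}

B ⇒ BB   [B ::= B B]
BB ⇒ BBB   [B ::= B B]
BBB ⇒ BBBB   [B ::= B B]
BBBB ⇒ BBBBB   [B ::= B B]
BBBBB ⇒ BBBBBB   [B ::= B B]
BBBBBB ⇒ {B}BBBBB   [B ::= { B }]
{B}BBBBB ⇒ {}BBBBB   [B ::= ε]
{}BBBBB ⇒ {}BBBB   [B ::= ε]
{}BBBB ⇒ {}BBB   [B ::= ε]
{}BBB ⇒ {}BB   [B ::= ε]
{}BB ⇒ {}B   [B ::= ε]
{}B ⇒ {}   [B ::= ε]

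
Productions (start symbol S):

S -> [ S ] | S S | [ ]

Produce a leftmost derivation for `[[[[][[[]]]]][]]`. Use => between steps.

S => [S] => [SS] => [[S]S] => [[[S]]S] => [[[SS]]S] => [[[[]S]]S] => [[[[][S]]]S] => [[[[][[S]]]]S] => [[[[][[[]]]]]S] => [[[[][[[]]]]][]]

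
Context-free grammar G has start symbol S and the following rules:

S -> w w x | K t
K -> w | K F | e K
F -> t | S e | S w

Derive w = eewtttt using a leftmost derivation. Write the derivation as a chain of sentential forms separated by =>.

S => Kt => KFt => KFFt => eKFFt => eKFFFt => eeKFFFt => eewFFFt => eewtFFt => eewttFt => eewtttt

S => Kt   [S -> K t]
Kt => KFt   [K -> K F]
KFt => KFFt   [K -> K F]
KFFt => eKFFt   [K -> e K]
eKFFt => eKFFFt   [K -> K F]
eKFFFt => eeKFFFt   [K -> e K]
eeKFFFt => eewFFFt   [K -> w]
eewFFFt => eewtFFt   [F -> t]
eewtFFt => eewttFt   [F -> t]
eewttFt => eewtttt   [F -> t]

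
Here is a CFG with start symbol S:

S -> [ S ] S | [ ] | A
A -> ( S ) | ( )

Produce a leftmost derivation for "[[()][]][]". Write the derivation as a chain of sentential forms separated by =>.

S => [S]S => [[S]S]S => [[A]S]S => [[()]S]S => [[()][]]S => [[()][]][]

S => [S]S   [S -> [ S ] S]
[S]S => [[S]S]S   [S -> [ S ] S]
[[S]S]S => [[A]S]S   [S -> A]
[[A]S]S => [[()]S]S   [A -> ( )]
[[()]S]S => [[()][]]S   [S -> [ ]]
[[()][]]S => [[()][]][]   [S -> [ ]]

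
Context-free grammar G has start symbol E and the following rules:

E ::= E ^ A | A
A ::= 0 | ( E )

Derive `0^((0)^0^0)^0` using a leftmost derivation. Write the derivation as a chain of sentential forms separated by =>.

E => E^A => E^A^A => A^A^A => 0^A^A => 0^(E)^A => 0^(E^A)^A => 0^(E^A^A)^A => 0^(A^A^A)^A => 0^((E)^A^A)^A => 0^((A)^A^A)^A => 0^((0)^A^A)^A => 0^((0)^0^A)^A => 0^((0)^0^0)^A => 0^((0)^0^0)^0

E => E^A   [E ::= E ^ A]
E^A => E^A^A   [E ::= E ^ A]
E^A^A => A^A^A   [E ::= A]
A^A^A => 0^A^A   [A ::= 0]
0^A^A => 0^(E)^A   [A ::= ( E )]
0^(E)^A => 0^(E^A)^A   [E ::= E ^ A]
0^(E^A)^A => 0^(E^A^A)^A   [E ::= E ^ A]
0^(E^A^A)^A => 0^(A^A^A)^A   [E ::= A]
0^(A^A^A)^A => 0^((E)^A^A)^A   [A ::= ( E )]
0^((E)^A^A)^A => 0^((A)^A^A)^A   [E ::= A]
0^((A)^A^A)^A => 0^((0)^A^A)^A   [A ::= 0]
0^((0)^A^A)^A => 0^((0)^0^A)^A   [A ::= 0]
0^((0)^0^A)^A => 0^((0)^0^0)^A   [A ::= 0]
0^((0)^0^0)^A => 0^((0)^0^0)^0   [A ::= 0]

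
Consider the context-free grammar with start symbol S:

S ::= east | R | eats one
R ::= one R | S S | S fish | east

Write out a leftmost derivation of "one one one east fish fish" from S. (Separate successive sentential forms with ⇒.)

S ⇒ R ⇒ one R ⇒ one one R ⇒ one one S fish ⇒ one one R fish ⇒ one one one R fish ⇒ one one one S fish fish ⇒ one one one east fish fish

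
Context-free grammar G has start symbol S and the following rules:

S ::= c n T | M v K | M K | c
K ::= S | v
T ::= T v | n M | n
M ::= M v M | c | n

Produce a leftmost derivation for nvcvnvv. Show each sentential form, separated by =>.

S=>MvK=>nvK=>nvS=>nvMvK=>nvMvMvK=>nvcvMvK=>nvcvnvK=>nvcvnvv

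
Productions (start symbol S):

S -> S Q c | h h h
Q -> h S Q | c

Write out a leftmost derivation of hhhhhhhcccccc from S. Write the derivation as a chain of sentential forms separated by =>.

S => SQc   [S -> S Q c]
SQc => hhhQc   [S -> h h h]
hhhQc => hhhhSQc   [Q -> h S Q]
hhhhSQc => hhhhSQcQc   [S -> S Q c]
hhhhSQcQc => hhhhSQcQcQc   [S -> S Q c]
hhhhSQcQcQc => hhhhhhhQcQcQc   [S -> h h h]
hhhhhhhQcQcQc => hhhhhhhccQcQc   [Q -> c]
hhhhhhhccQcQc => hhhhhhhccccQc   [Q -> c]
hhhhhhhccccQc => hhhhhhhcccccc   [Q -> c]

S => SQc => hhhQc => hhhhSQc => hhhhSQcQc => hhhhSQcQcQc => hhhhhhhQcQcQc => hhhhhhhccQcQc => hhhhhhhccccQc => hhhhhhhcccccc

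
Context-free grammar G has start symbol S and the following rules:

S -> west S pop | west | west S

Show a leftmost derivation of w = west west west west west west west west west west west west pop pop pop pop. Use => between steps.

S => west S => west west S => west west west S pop => west west west west S pop pop => west west west west west S pop pop pop => west west west west west west S pop pop pop pop => west west west west west west west S pop pop pop pop => west west west west west west west west S pop pop pop pop => west west west west west west west west west S pop pop pop pop => west west west west west west west west west west S pop pop pop pop => west west west west west west west west west west west S pop pop pop pop => west west west west west west west west west west west west pop pop pop pop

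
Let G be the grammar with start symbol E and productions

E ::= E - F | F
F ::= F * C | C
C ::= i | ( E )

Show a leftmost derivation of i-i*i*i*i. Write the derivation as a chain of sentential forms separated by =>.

E => E-F => F-F => C-F => i-F => i-F*C => i-F*C*C => i-F*C*C*C => i-C*C*C*C => i-i*C*C*C => i-i*i*C*C => i-i*i*i*C => i-i*i*i*i

E => E-F   [E ::= E - F]
E-F => F-F   [E ::= F]
F-F => C-F   [F ::= C]
C-F => i-F   [C ::= i]
i-F => i-F*C   [F ::= F * C]
i-F*C => i-F*C*C   [F ::= F * C]
i-F*C*C => i-F*C*C*C   [F ::= F * C]
i-F*C*C*C => i-C*C*C*C   [F ::= C]
i-C*C*C*C => i-i*C*C*C   [C ::= i]
i-i*C*C*C => i-i*i*C*C   [C ::= i]
i-i*i*C*C => i-i*i*i*C   [C ::= i]
i-i*i*i*C => i-i*i*i*i   [C ::= i]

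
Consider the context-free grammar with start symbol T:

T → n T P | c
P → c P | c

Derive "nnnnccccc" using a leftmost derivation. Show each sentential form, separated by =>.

T => nTP => nnTPP => nnnTPPP => nnnnTPPPP => nnnncPPPP => nnnnccPPP => nnnncccPP => nnnnccccP => nnnnccccc

T => nTP   [T → n T P]
nTP => nnTPP   [T → n T P]
nnTPP => nnnTPPP   [T → n T P]
nnnTPPP => nnnnTPPPP   [T → n T P]
nnnnTPPPP => nnnncPPPP   [T → c]
nnnncPPPP => nnnnccPPP   [P → c]
nnnnccPPP => nnnncccPP   [P → c]
nnnncccPP => nnnnccccP   [P → c]
nnnnccccP => nnnnccccc   [P → c]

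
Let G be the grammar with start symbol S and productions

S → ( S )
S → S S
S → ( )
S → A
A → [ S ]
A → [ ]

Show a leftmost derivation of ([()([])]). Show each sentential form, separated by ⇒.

S ⇒ (S)   [S → ( S )]
(S) ⇒ (A)   [S → A]
(A) ⇒ ([S])   [A → [ S ]]
([S]) ⇒ ([SS])   [S → S S]
([SS]) ⇒ ([()S])   [S → ( )]
([()S]) ⇒ ([()(S)])   [S → ( S )]
([()(S)]) ⇒ ([()(A)])   [S → A]
([()(A)]) ⇒ ([()([])])   [A → [ ]]

S ⇒ (S) ⇒ (A) ⇒ ([S]) ⇒ ([SS]) ⇒ ([()S]) ⇒ ([()(S)]) ⇒ ([()(A)]) ⇒ ([()([])])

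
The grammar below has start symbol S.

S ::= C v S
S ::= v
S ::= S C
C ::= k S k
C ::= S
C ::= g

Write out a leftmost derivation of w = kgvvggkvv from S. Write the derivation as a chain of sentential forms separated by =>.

S => CvS => kSkvS => kSCkvS => kSCCkvS => kCvSCCkvS => kgvSCCkvS => kgvvCCkvS => kgvvgCkvS => kgvvggkvS => kgvvggkvv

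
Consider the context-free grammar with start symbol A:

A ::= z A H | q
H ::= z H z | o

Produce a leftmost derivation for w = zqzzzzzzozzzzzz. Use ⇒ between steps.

A⇒zAH⇒zqH⇒zqzHz⇒zqzzHzz⇒zqzzzHzzz⇒zqzzzzHzzzz⇒zqzzzzzHzzzzz⇒zqzzzzzzHzzzzzz⇒zqzzzzzzozzzzzz

A ⇒ zAH   [A ::= z A H]
zAH ⇒ zqH   [A ::= q]
zqH ⇒ zqzHz   [H ::= z H z]
zqzHz ⇒ zqzzHzz   [H ::= z H z]
zqzzHzz ⇒ zqzzzHzzz   [H ::= z H z]
zqzzzHzzz ⇒ zqzzzzHzzzz   [H ::= z H z]
zqzzzzHzzzz ⇒ zqzzzzzHzzzzz   [H ::= z H z]
zqzzzzzHzzzzz ⇒ zqzzzzzzHzzzzzz   [H ::= z H z]
zqzzzzzzHzzzzzz ⇒ zqzzzzzzozzzzzz   [H ::= o]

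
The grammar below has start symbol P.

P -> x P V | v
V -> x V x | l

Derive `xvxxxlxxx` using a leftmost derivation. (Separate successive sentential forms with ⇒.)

P ⇒ xPV ⇒ xvV ⇒ xvxVx ⇒ xvxxVxx ⇒ xvxxxVxxx ⇒ xvxxxlxxx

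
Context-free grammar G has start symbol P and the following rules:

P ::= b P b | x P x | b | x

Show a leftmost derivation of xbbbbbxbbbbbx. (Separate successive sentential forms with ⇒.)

P ⇒ xPx   [P ::= x P x]
xPx ⇒ xbPbx   [P ::= b P b]
xbPbx ⇒ xbbPbbx   [P ::= b P b]
xbbPbbx ⇒ xbbbPbbbx   [P ::= b P b]
xbbbPbbbx ⇒ xbbbbPbbbbx   [P ::= b P b]
xbbbbPbbbbx ⇒ xbbbbbPbbbbbx   [P ::= b P b]
xbbbbbPbbbbbx ⇒ xbbbbbxbbbbbx   [P ::= x]

P ⇒ xPx ⇒ xbPbx ⇒ xbbPbbx ⇒ xbbbPbbbx ⇒ xbbbbPbbbbx ⇒ xbbbbbPbbbbbx ⇒ xbbbbbxbbbbbx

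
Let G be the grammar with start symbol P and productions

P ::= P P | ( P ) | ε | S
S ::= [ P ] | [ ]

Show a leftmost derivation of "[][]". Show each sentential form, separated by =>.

P => PP   [P ::= P P]
PP => PPP   [P ::= P P]
PPP => PPPP   [P ::= P P]
PPPP => PPPPP   [P ::= P P]
PPPPP => SPPPP   [P ::= S]
SPPPP => [P]PPPP   [S ::= [ P ]]
[P]PPPP => []PPPP   [P ::= ε]
[]PPPP => []PPPPP   [P ::= P P]
[]PPPPP => []SPPPP   [P ::= S]
[]SPPPP => [][]PPPP   [S ::= [ ]]
[][]PPPP => [][]PPP   [P ::= ε]
[][]PPP => [][]PP   [P ::= ε]
[][]PP => [][]P   [P ::= ε]
[][]P => [][]   [P ::= ε]

P=>PP=>PPP=>PPPP=>PPPPP=>SPPPP=>[P]PPPP=>[]PPPP=>[]PPPPP=>[]SPPPP=>[][]PPPP=>[][]PPP=>[][]PP=>[][]P=>[][]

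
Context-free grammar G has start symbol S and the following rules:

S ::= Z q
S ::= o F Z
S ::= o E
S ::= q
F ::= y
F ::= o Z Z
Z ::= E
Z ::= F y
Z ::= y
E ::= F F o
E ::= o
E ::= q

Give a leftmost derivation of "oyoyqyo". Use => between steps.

S => oFZ   [S ::= o F Z]
oFZ => oyZ   [F ::= y]
oyZ => oyE   [Z ::= E]
oyE => oyFFo   [E ::= F F o]
oyFFo => oyoZZFo   [F ::= o Z Z]
oyoZZFo => oyoyZFo   [Z ::= y]
oyoyZFo => oyoyEFo   [Z ::= E]
oyoyEFo => oyoyqFo   [E ::= q]
oyoyqFo => oyoyqyo   [F ::= y]

S=>oFZ=>oyZ=>oyE=>oyFFo=>oyoZZFo=>oyoyZFo=>oyoyEFo=>oyoyqFo=>oyoyqyo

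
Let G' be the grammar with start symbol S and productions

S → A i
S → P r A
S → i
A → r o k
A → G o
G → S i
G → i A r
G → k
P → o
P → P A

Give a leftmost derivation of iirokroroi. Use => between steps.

S => Ai   [S → A i]
Ai => Goi   [A → G o]
Goi => iAroi   [G → i A r]
iAroi => iGoroi   [A → G o]
iGoroi => iiAroroi   [G → i A r]
iiAroroi => iirokroroi   [A → r o k]

S=>Ai=>Goi=>iAroi=>iGoroi=>iiAroroi=>iirokroroi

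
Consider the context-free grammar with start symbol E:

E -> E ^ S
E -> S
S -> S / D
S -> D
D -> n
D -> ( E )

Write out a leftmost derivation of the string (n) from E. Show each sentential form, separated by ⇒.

E⇒S⇒D⇒(E)⇒(S)⇒(D)⇒(n)

E ⇒ S   [E -> S]
S ⇒ D   [S -> D]
D ⇒ (E)   [D -> ( E )]
(E) ⇒ (S)   [E -> S]
(S) ⇒ (D)   [S -> D]
(D) ⇒ (n)   [D -> n]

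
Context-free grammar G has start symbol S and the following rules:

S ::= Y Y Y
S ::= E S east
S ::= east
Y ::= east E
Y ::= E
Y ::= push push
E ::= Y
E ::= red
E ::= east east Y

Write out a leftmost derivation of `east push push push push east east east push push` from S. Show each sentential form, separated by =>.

S => Y Y Y   [S ::= Y Y Y]
Y Y Y => east E Y Y   [Y ::= east E]
east E Y Y => east Y Y Y   [E ::= Y]
east Y Y Y => east push push Y Y   [Y ::= push push]
east push push Y Y => east push push push push Y   [Y ::= push push]
east push push push push Y => east push push push push east E   [Y ::= east E]
east push push push push east E => east push push push push east east east Y   [E ::= east east Y]
east push push push push east east east Y => east push push push push east east east push push   [Y ::= push push]

S => Y Y Y => east E Y Y => east Y Y Y => east push push Y Y => east push push push push Y => east push push push push east E => east push push push push east east east Y => east push push push push east east east push push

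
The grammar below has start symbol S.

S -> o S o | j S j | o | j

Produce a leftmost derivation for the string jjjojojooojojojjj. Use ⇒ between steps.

S ⇒ jSj ⇒ jjSjj ⇒ jjjSjjj ⇒ jjjoSojjj ⇒ jjjojSjojjj ⇒ jjjojoSojojjj ⇒ jjjojojSjojojjj ⇒ jjjojojoSojojojjj ⇒ jjjojojooojojojjj

S ⇒ jSj   [S -> j S j]
jSj ⇒ jjSjj   [S -> j S j]
jjSjj ⇒ jjjSjjj   [S -> j S j]
jjjSjjj ⇒ jjjoSojjj   [S -> o S o]
jjjoSojjj ⇒ jjjojSjojjj   [S -> j S j]
jjjojSjojjj ⇒ jjjojoSojojjj   [S -> o S o]
jjjojoSojojjj ⇒ jjjojojSjojojjj   [S -> j S j]
jjjojojSjojojjj ⇒ jjjojojoSojojojjj   [S -> o S o]
jjjojojoSojojojjj ⇒ jjjojojooojojojjj   [S -> o]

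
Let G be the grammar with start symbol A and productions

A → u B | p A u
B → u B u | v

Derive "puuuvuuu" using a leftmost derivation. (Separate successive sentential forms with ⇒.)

A ⇒ pAu ⇒ puBu ⇒ puuBuu ⇒ puuuBuuu ⇒ puuuvuuu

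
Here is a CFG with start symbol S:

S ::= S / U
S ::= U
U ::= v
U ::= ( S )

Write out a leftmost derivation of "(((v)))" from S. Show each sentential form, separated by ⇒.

S ⇒ U ⇒ (S) ⇒ (U) ⇒ ((S)) ⇒ ((U)) ⇒ (((S))) ⇒ (((U))) ⇒ (((v)))

S ⇒ U   [S ::= U]
U ⇒ (S)   [U ::= ( S )]
(S) ⇒ (U)   [S ::= U]
(U) ⇒ ((S))   [U ::= ( S )]
((S)) ⇒ ((U))   [S ::= U]
((U)) ⇒ (((S)))   [U ::= ( S )]
(((S))) ⇒ (((U)))   [S ::= U]
(((U))) ⇒ (((v)))   [U ::= v]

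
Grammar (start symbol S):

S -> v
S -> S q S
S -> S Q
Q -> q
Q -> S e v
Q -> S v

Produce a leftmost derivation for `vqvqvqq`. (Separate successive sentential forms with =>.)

S => SQ   [S -> S Q]
SQ => SQQ   [S -> S Q]
SQQ => SqSQQ   [S -> S q S]
SqSQQ => SqSqSQQ   [S -> S q S]
SqSqSQQ => vqSqSQQ   [S -> v]
vqSqSQQ => vqvqSQQ   [S -> v]
vqvqSQQ => vqvqvQQ   [S -> v]
vqvqvQQ => vqvqvqQ   [Q -> q]
vqvqvqQ => vqvqvqq   [Q -> q]

S => SQ => SQQ => SqSQQ => SqSqSQQ => vqSqSQQ => vqvqSQQ => vqvqvQQ => vqvqvqQ => vqvqvqq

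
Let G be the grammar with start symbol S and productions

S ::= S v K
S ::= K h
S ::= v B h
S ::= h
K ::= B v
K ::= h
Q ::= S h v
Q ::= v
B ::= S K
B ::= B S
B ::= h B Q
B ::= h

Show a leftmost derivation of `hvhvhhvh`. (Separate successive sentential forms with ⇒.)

S ⇒ Kh ⇒ Bvh ⇒ SKvh ⇒ SvKKvh ⇒ SvKvKKvh ⇒ hvKvKKvh ⇒ hvhvKKvh ⇒ hvhvhKvh ⇒ hvhvhhvh

S ⇒ Kh   [S ::= K h]
Kh ⇒ Bvh   [K ::= B v]
Bvh ⇒ SKvh   [B ::= S K]
SKvh ⇒ SvKKvh   [S ::= S v K]
SvKKvh ⇒ SvKvKKvh   [S ::= S v K]
SvKvKKvh ⇒ hvKvKKvh   [S ::= h]
hvKvKKvh ⇒ hvhvKKvh   [K ::= h]
hvhvKKvh ⇒ hvhvhKvh   [K ::= h]
hvhvhKvh ⇒ hvhvhhvh   [K ::= h]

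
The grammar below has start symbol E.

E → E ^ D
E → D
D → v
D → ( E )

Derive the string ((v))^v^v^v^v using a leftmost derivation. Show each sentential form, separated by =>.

E => E^D   [E → E ^ D]
E^D => E^D^D   [E → E ^ D]
E^D^D => E^D^D^D   [E → E ^ D]
E^D^D^D => E^D^D^D^D   [E → E ^ D]
E^D^D^D^D => D^D^D^D^D   [E → D]
D^D^D^D^D => (E)^D^D^D^D   [D → ( E )]
(E)^D^D^D^D => (D)^D^D^D^D   [E → D]
(D)^D^D^D^D => ((E))^D^D^D^D   [D → ( E )]
((E))^D^D^D^D => ((D))^D^D^D^D   [E → D]
((D))^D^D^D^D => ((v))^D^D^D^D   [D → v]
((v))^D^D^D^D => ((v))^v^D^D^D   [D → v]
((v))^v^D^D^D => ((v))^v^v^D^D   [D → v]
((v))^v^v^D^D => ((v))^v^v^v^D   [D → v]
((v))^v^v^v^D => ((v))^v^v^v^v   [D → v]

E => E^D => E^D^D => E^D^D^D => E^D^D^D^D => D^D^D^D^D => (E)^D^D^D^D => (D)^D^D^D^D => ((E))^D^D^D^D => ((D))^D^D^D^D => ((v))^D^D^D^D => ((v))^v^D^D^D => ((v))^v^v^D^D => ((v))^v^v^v^D => ((v))^v^v^v^v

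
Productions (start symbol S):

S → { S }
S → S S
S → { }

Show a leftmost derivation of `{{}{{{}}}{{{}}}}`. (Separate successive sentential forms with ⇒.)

S ⇒ {S}   [S → { S }]
{S} ⇒ {SS}   [S → S S]
{SS} ⇒ {{}S}   [S → { }]
{{}S} ⇒ {{}SS}   [S → S S]
{{}SS} ⇒ {{}{S}S}   [S → { S }]
{{}{S}S} ⇒ {{}{{S}}S}   [S → { S }]
{{}{{S}}S} ⇒ {{}{{{}}}S}   [S → { }]
{{}{{{}}}S} ⇒ {{}{{{}}}{S}}   [S → { S }]
{{}{{{}}}{S}} ⇒ {{}{{{}}}{{S}}}   [S → { S }]
{{}{{{}}}{{S}}} ⇒ {{}{{{}}}{{{}}}}   [S → { }]

S⇒{S}⇒{SS}⇒{{}S}⇒{{}SS}⇒{{}{S}S}⇒{{}{{S}}S}⇒{{}{{{}}}S}⇒{{}{{{}}}{S}}⇒{{}{{{}}}{{S}}}⇒{{}{{{}}}{{{}}}}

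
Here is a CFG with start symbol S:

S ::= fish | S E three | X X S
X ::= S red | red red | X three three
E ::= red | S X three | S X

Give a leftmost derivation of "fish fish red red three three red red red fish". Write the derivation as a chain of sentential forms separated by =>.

S => X X S => S red X S => S E three red X S => fish E three red X S => fish S X three three red X S => fish fish X three three red X S => fish fish red red three three red X S => fish fish red red three three red red red S => fish fish red red three three red red red fish

S => X X S   [S ::= X X S]
X X S => S red X S   [X ::= S red]
S red X S => S E three red X S   [S ::= S E three]
S E three red X S => fish E three red X S   [S ::= fish]
fish E three red X S => fish S X three three red X S   [E ::= S X three]
fish S X three three red X S => fish fish X three three red X S   [S ::= fish]
fish fish X three three red X S => fish fish red red three three red X S   [X ::= red red]
fish fish red red three three red X S => fish fish red red three three red red red S   [X ::= red red]
fish fish red red three three red red red S => fish fish red red three three red red red fish   [S ::= fish]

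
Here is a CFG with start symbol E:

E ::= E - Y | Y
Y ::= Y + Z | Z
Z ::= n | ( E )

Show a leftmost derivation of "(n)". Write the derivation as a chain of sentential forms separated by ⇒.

E ⇒ Y   [E ::= Y]
Y ⇒ Z   [Y ::= Z]
Z ⇒ (E)   [Z ::= ( E )]
(E) ⇒ (Y)   [E ::= Y]
(Y) ⇒ (Z)   [Y ::= Z]
(Z) ⇒ (n)   [Z ::= n]

E⇒Y⇒Z⇒(E)⇒(Y)⇒(Z)⇒(n)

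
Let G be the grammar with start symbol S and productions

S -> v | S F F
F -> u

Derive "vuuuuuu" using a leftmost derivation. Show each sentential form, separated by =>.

S => SFF => SFFFF => SFFFFFF => vFFFFFF => vuFFFFF => vuuFFFF => vuuuFFF => vuuuuFF => vuuuuuF => vuuuuuu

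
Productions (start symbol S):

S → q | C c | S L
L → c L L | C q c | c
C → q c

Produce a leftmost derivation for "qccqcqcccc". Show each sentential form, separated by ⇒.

S ⇒ SL   [S → S L]
SL ⇒ SLL   [S → S L]
SLL ⇒ CcLL   [S → C c]
CcLL ⇒ qccLL   [C → q c]
qccLL ⇒ qccCqcL   [L → C q c]
qccCqcL ⇒ qccqcqcL   [C → q c]
qccqcqcL ⇒ qccqcqccLL   [L → c L L]
qccqcqccLL ⇒ qccqcqcccL   [L → c]
qccqcqcccL ⇒ qccqcqcccc   [L → c]

S ⇒ SL ⇒ SLL ⇒ CcLL ⇒ qccLL ⇒ qccCqcL ⇒ qccqcqcL ⇒ qccqcqccLL ⇒ qccqcqcccL ⇒ qccqcqcccc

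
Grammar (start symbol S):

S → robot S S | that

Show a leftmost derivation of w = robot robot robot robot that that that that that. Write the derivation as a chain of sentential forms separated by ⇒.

S ⇒ robot S S ⇒ robot robot S S S ⇒ robot robot robot S S S S ⇒ robot robot robot robot S S S S S ⇒ robot robot robot robot that S S S S ⇒ robot robot robot robot that that S S S ⇒ robot robot robot robot that that that S S ⇒ robot robot robot robot that that that that S ⇒ robot robot robot robot that that that that that

S ⇒ robot S S   [S → robot S S]
robot S S ⇒ robot robot S S S   [S → robot S S]
robot robot S S S ⇒ robot robot robot S S S S   [S → robot S S]
robot robot robot S S S S ⇒ robot robot robot robot S S S S S   [S → robot S S]
robot robot robot robot S S S S S ⇒ robot robot robot robot that S S S S   [S → that]
robot robot robot robot that S S S S ⇒ robot robot robot robot that that S S S   [S → that]
robot robot robot robot that that S S S ⇒ robot robot robot robot that that that S S   [S → that]
robot robot robot robot that that that S S ⇒ robot robot robot robot that that that that S   [S → that]
robot robot robot robot that that that that S ⇒ robot robot robot robot that that that that that   [S → that]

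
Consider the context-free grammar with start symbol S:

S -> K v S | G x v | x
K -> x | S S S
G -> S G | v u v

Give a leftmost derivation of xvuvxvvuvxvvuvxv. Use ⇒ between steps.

S⇒Gxv⇒SGxv⇒GxvGxv⇒SGxvGxv⇒GxvGxvGxv⇒SGxvGxvGxv⇒xGxvGxvGxv⇒xvuvxvGxvGxv⇒xvuvxvvuvxvGxv⇒xvuvxvvuvxvvuvxv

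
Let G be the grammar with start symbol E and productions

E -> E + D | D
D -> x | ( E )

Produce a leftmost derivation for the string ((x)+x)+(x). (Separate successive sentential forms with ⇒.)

E ⇒ E+D ⇒ D+D ⇒ (E)+D ⇒ (E+D)+D ⇒ (D+D)+D ⇒ ((E)+D)+D ⇒ ((D)+D)+D ⇒ ((x)+D)+D ⇒ ((x)+x)+D ⇒ ((x)+x)+(E) ⇒ ((x)+x)+(D) ⇒ ((x)+x)+(x)

E ⇒ E+D   [E -> E + D]
E+D ⇒ D+D   [E -> D]
D+D ⇒ (E)+D   [D -> ( E )]
(E)+D ⇒ (E+D)+D   [E -> E + D]
(E+D)+D ⇒ (D+D)+D   [E -> D]
(D+D)+D ⇒ ((E)+D)+D   [D -> ( E )]
((E)+D)+D ⇒ ((D)+D)+D   [E -> D]
((D)+D)+D ⇒ ((x)+D)+D   [D -> x]
((x)+D)+D ⇒ ((x)+x)+D   [D -> x]
((x)+x)+D ⇒ ((x)+x)+(E)   [D -> ( E )]
((x)+x)+(E) ⇒ ((x)+x)+(D)   [E -> D]
((x)+x)+(D) ⇒ ((x)+x)+(x)   [D -> x]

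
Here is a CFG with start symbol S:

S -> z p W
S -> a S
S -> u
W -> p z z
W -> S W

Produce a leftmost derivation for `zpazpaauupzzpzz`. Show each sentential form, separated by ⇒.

S⇒zpW⇒zpSW⇒zpaSW⇒zpazpWW⇒zpazpSWW⇒zpazpaSWW⇒zpazpaaSWW⇒zpazpaauWW⇒zpazpaauSWW⇒zpazpaauuWW⇒zpazpaauupzzW⇒zpazpaauupzzpzz

S ⇒ zpW   [S -> z p W]
zpW ⇒ zpSW   [W -> S W]
zpSW ⇒ zpaSW   [S -> a S]
zpaSW ⇒ zpazpWW   [S -> z p W]
zpazpWW ⇒ zpazpSWW   [W -> S W]
zpazpSWW ⇒ zpazpaSWW   [S -> a S]
zpazpaSWW ⇒ zpazpaaSWW   [S -> a S]
zpazpaaSWW ⇒ zpazpaauWW   [S -> u]
zpazpaauWW ⇒ zpazpaauSWW   [W -> S W]
zpazpaauSWW ⇒ zpazpaauuWW   [S -> u]
zpazpaauuWW ⇒ zpazpaauupzzW   [W -> p z z]
zpazpaauupzzW ⇒ zpazpaauupzzpzz   [W -> p z z]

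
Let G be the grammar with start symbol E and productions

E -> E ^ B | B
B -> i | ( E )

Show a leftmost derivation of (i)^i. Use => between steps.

E => E^B => B^B => (E)^B => (B)^B => (i)^B => (i)^i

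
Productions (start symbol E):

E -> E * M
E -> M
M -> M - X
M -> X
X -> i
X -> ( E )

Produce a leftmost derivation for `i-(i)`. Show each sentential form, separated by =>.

E => M   [E -> M]
M => M-X   [M -> M - X]
M-X => X-X   [M -> X]
X-X => i-X   [X -> i]
i-X => i-(E)   [X -> ( E )]
i-(E) => i-(M)   [E -> M]
i-(M) => i-(X)   [M -> X]
i-(X) => i-(i)   [X -> i]

E => M => M-X => X-X => i-X => i-(E) => i-(M) => i-(X) => i-(i)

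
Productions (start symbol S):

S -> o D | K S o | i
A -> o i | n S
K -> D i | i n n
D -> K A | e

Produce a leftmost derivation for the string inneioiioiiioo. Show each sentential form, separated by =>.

S => KSo => innSo => innKSoo => innDiSoo => innKAiSoo => innDiAiSoo => innKAiAiSoo => innDiAiAiSoo => inneiAiAiSoo => inneioiiAiSoo => inneioiioiiSoo => inneioiioiiioo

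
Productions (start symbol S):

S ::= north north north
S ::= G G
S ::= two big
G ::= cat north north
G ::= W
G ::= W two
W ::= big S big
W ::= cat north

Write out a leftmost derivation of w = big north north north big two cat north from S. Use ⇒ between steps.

S ⇒ G G   [S ::= G G]
G G ⇒ W two G   [G ::= W two]
W two G ⇒ big S big two G   [W ::= big S big]
big S big two G ⇒ big north north north big two G   [S ::= north north north]
big north north north big two G ⇒ big north north north big two W   [G ::= W]
big north north north big two W ⇒ big north north north big two cat north   [W ::= cat north]

S ⇒ G G ⇒ W two G ⇒ big S big two G ⇒ big north north north big two G ⇒ big north north north big two W ⇒ big north north north big two cat north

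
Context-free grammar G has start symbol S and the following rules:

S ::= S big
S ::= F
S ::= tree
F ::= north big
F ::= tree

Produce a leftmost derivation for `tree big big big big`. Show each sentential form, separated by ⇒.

S ⇒ S big ⇒ S big big ⇒ S big big big ⇒ S big big big big ⇒ tree big big big big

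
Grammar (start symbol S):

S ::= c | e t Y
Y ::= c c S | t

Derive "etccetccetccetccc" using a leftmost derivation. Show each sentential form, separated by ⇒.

S ⇒ etY ⇒ etccS ⇒ etccetY ⇒ etccetccS ⇒ etccetccetY ⇒ etccetccetccS ⇒ etccetccetccetY ⇒ etccetccetccetccS ⇒ etccetccetccetccc

S ⇒ etY   [S ::= e t Y]
etY ⇒ etccS   [Y ::= c c S]
etccS ⇒ etccetY   [S ::= e t Y]
etccetY ⇒ etccetccS   [Y ::= c c S]
etccetccS ⇒ etccetccetY   [S ::= e t Y]
etccetccetY ⇒ etccetccetccS   [Y ::= c c S]
etccetccetccS ⇒ etccetccetccetY   [S ::= e t Y]
etccetccetccetY ⇒ etccetccetccetccS   [Y ::= c c S]
etccetccetccetccS ⇒ etccetccetccetccc   [S ::= c]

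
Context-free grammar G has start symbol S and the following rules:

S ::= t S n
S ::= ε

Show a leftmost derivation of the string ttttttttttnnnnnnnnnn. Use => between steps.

S => tSn   [S ::= t S n]
tSn => ttSnn   [S ::= t S n]
ttSnn => tttSnnn   [S ::= t S n]
tttSnnn => ttttSnnnn   [S ::= t S n]
ttttSnnnn => tttttSnnnnn   [S ::= t S n]
tttttSnnnnn => ttttttSnnnnnn   [S ::= t S n]
ttttttSnnnnnn => tttttttSnnnnnnn   [S ::= t S n]
tttttttSnnnnnnn => ttttttttSnnnnnnnn   [S ::= t S n]
ttttttttSnnnnnnnn => tttttttttSnnnnnnnnn   [S ::= t S n]
tttttttttSnnnnnnnnn => ttttttttttSnnnnnnnnnn   [S ::= t S n]
ttttttttttSnnnnnnnnnn => ttttttttttnnnnnnnnnn   [S ::= ε]

S => tSn => ttSnn => tttSnnn => ttttSnnnn => tttttSnnnnn => ttttttSnnnnnn => tttttttSnnnnnnn => ttttttttSnnnnnnnn => tttttttttSnnnnnnnnn => ttttttttttSnnnnnnnnnn => ttttttttttnnnnnnnnnn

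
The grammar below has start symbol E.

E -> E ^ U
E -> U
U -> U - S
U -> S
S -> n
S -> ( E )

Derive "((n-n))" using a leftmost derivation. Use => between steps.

E => U   [E -> U]
U => S   [U -> S]
S => (E)   [S -> ( E )]
(E) => (U)   [E -> U]
(U) => (S)   [U -> S]
(S) => ((E))   [S -> ( E )]
((E)) => ((U))   [E -> U]
((U)) => ((U-S))   [U -> U - S]
((U-S)) => ((S-S))   [U -> S]
((S-S)) => ((n-S))   [S -> n]
((n-S)) => ((n-n))   [S -> n]

E=>U=>S=>(E)=>(U)=>(S)=>((E))=>((U))=>((U-S))=>((S-S))=>((n-S))=>((n-n))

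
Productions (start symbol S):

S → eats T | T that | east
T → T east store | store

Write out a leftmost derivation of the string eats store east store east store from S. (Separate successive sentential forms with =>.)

S => eats T => eats T east store => eats T east store east store => eats store east store east store

S => eats T   [S → eats T]
eats T => eats T east store   [T → T east store]
eats T east store => eats T east store east store   [T → T east store]
eats T east store east store => eats store east store east store   [T → store]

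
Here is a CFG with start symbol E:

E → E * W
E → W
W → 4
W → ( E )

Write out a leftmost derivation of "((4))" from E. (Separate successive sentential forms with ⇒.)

E⇒W⇒(E)⇒(W)⇒((E))⇒((W))⇒((4))

E ⇒ W   [E → W]
W ⇒ (E)   [W → ( E )]
(E) ⇒ (W)   [E → W]
(W) ⇒ ((E))   [W → ( E )]
((E)) ⇒ ((W))   [E → W]
((W)) ⇒ ((4))   [W → 4]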